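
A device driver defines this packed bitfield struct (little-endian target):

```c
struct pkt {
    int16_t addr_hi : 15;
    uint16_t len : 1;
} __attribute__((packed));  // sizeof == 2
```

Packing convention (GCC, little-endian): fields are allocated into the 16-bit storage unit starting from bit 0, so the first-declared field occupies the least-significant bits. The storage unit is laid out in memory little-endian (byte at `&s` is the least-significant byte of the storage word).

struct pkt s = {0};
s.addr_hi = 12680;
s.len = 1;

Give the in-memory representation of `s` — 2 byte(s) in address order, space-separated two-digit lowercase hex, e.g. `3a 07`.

88 b1

addr_hi:15 = 12680 → 0x3188 << 0 → word 0x3188
len:1 = 1 → 0x1 << 15 → word 0xb188
word = 0xb188 → little-endian bytes:
  [0]=0x88  [1]=0xb1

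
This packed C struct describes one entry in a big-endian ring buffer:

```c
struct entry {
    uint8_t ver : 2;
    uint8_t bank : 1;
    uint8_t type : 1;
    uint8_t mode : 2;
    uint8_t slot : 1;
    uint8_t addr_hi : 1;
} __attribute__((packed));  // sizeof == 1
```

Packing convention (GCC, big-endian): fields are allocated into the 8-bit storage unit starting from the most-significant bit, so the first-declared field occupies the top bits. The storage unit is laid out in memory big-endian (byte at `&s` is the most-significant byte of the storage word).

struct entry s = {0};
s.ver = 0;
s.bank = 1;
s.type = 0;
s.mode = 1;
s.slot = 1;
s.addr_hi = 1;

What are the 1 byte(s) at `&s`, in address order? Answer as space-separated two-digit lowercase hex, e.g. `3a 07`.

27

ver:2 = 0 → 0x0 << 6 → word 0x00
bank:1 = 1 → 0x1 << 5 → word 0x20
type:1 = 0 → 0x0 << 4 → word 0x20
mode:2 = 1 → 0x1 << 2 → word 0x24
slot:1 = 1 → 0x1 << 1 → word 0x26
addr_hi:1 = 1 → 0x1 << 0 → word 0x27
word = 0x27 → big-endian bytes:
  [0]=0x27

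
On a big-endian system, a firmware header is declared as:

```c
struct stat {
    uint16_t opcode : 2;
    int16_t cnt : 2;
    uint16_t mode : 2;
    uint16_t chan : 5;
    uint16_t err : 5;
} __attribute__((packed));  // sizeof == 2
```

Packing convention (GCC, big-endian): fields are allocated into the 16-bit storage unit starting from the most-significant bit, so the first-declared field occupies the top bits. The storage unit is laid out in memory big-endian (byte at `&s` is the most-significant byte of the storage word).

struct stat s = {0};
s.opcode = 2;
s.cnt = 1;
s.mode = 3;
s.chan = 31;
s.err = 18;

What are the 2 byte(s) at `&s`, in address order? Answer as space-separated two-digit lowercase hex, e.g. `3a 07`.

9f f2

opcode (2b) val=2 bits=0x2 at bit 14: 0x8000
cnt (2b) val=1 bits=0x1 at bit 12: 0x9000
mode (2b) val=3 bits=0x3 at bit 10: 0x9c00
chan (5b) val=31 bits=0x1f at bit 5: 0x9fe0
err (5b) val=18 bits=0x12 at bit 0: 0x9ff2
word = 0x9ff2 → big-endian bytes:
  [0]=0x9f  [1]=0xf2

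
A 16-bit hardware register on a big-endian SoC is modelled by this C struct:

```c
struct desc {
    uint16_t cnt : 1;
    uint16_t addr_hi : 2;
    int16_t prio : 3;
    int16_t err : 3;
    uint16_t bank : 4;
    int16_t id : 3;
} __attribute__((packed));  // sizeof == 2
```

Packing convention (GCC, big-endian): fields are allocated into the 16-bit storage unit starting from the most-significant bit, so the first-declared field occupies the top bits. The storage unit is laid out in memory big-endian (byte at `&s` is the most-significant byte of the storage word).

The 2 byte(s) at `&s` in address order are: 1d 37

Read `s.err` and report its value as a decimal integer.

2

[0]=0x1d [1]=0x37 (big-endian) → word 0x1d37
cnt:1 @ bit 15 → (0x1d37>>15)&0x1 = 0x0
addr_hi:2 @ bit 13 → (0x1d37>>13)&0x3 = 0x0
prio:3 @ bit 10 → (0x1d37>>10)&0x7 = 0x7
err:3 @ bit 7 → (0x1d37>>7)&0x7 = 0x2  ←
bank:4 @ bit 3 → (0x1d37>>3)&0xf = 0x6
id:3 @ bit 0 → (0x1d37>>0)&0x7 = 0x7
err signed 3b, MSB=0: value = 2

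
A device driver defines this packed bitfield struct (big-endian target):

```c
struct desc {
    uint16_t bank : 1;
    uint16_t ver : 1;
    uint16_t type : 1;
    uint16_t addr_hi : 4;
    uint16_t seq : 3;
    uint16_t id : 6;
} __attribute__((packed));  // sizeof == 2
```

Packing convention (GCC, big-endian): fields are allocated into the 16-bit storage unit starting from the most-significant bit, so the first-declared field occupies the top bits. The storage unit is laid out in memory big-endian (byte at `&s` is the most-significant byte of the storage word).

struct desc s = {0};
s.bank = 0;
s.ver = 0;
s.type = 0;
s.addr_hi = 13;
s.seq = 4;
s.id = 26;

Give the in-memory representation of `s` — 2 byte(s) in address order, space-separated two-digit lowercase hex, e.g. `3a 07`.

1b 1a

[15+:1] bank=0 & 0x1 = 0x0; word=0x0000
[14+:1] ver=0 & 0x1 = 0x0; word=0x0000
[13+:1] type=0 & 0x1 = 0x0; word=0x0000
[9+:4] addr_hi=13 & 0xf = 0xd; word=0x1a00
[6+:3] seq=4 & 0x7 = 0x4; word=0x1b00
[0+:6] id=26 & 0x3f = 0x1a; word=0x1b1a
word = 0x1b1a → big-endian bytes:
  [0]=0x1b  [1]=0x1a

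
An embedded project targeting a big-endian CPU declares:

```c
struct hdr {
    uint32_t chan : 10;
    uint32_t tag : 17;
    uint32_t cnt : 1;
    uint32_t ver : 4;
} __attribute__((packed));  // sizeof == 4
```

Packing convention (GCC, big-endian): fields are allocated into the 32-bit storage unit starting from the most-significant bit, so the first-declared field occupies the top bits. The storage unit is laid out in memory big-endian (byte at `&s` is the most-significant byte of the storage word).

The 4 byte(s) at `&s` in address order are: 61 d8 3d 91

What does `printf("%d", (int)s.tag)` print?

[0]=0x61 [1]=0xd8 [2]=0x3d [3]=0x91 (big-endian) → word 0x61d83d91
chan [22+:10] = (word>>22) & 0x3ff = 391
tag [5+:17] = (word>>5) & 0x1ffff = 49644  ←
cnt [4+:1] = (word>>4) & 0x1 = 1
ver [0+:4] = (word>>0) & 0xf = 1

49644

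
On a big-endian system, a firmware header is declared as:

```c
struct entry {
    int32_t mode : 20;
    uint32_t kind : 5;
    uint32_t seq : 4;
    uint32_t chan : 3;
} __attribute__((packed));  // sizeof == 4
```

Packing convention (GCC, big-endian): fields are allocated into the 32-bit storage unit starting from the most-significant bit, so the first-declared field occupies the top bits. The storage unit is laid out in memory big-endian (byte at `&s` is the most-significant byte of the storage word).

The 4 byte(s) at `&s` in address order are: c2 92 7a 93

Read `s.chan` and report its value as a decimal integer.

[0]=0xc2 [1]=0x92 [2]=0x7a [3]=0x93 (big-endian) → word 0xc2927a93
mode:20 @ bit 12 → (0xc2927a93>>12)&0xfffff = 0xc2927
kind:5 @ bit 7 → (0xc2927a93>>7)&0x1f = 0x15
seq:4 @ bit 3 → (0xc2927a93>>3)&0xf = 0x2
chan:3 @ bit 0 → (0xc2927a93>>0)&0x7 = 0x3  ←

3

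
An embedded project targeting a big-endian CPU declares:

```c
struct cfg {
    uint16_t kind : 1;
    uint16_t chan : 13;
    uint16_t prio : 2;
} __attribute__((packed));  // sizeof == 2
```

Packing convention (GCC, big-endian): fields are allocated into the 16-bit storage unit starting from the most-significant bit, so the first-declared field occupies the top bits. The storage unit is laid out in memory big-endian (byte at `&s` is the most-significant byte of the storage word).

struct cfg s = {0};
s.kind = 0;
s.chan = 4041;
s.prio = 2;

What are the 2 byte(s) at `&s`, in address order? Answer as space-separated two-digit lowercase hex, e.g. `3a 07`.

[15+:1] kind=0 & 0x1 = 0x0; word=0x0000
[2+:13] chan=4041 & 0x1fff = 0xfc9; word=0x3f24
[0+:2] prio=2 & 0x3 = 0x2; word=0x3f26
word = 0x3f26 → big-endian bytes:
  [0]=0x3f  [1]=0x26

3f 26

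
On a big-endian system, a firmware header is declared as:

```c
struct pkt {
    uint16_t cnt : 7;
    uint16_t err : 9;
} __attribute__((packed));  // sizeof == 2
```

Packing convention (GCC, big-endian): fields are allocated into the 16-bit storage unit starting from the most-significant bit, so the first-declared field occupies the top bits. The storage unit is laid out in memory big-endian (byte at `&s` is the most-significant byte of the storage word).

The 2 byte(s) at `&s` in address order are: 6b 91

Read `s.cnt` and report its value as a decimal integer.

53

[0]=0x6b [1]=0x91 (big-endian) → word 0x6b91
cnt [9+:7] = (word>>9) & 0x7f = 53  ←
err [0+:9] = (word>>0) & 0x1ff = 401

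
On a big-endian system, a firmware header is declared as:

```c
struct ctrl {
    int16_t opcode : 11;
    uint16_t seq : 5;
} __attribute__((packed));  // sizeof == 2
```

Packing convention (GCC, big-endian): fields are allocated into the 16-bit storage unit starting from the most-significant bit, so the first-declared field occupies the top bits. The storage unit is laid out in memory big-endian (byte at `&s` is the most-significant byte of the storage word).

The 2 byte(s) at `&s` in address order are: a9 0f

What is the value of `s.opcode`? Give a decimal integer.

-696

[0]=0xa9 [1]=0x0f (big-endian) → word 0xa90f
opcode:11 @ bit 5 → (0xa90f>>5)&0x7ff = 0x548  ←
seq:5 @ bit 0 → (0xa90f>>0)&0x1f = 0xf
opcode signed 11b, MSB=1: 1352 - 2048 = -696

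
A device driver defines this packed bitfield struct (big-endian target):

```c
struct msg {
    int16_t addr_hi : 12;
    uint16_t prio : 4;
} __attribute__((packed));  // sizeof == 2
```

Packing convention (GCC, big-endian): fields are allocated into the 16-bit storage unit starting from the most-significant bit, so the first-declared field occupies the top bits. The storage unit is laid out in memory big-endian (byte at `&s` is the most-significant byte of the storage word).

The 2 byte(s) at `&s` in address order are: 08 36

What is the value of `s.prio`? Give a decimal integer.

6

[0]=0x08 [1]=0x36 (big-endian) → word 0x0836
addr_hi:12 @ bit 4 → (0x0836>>4)&0xfff = 0x83
prio:4 @ bit 0 → (0x0836>>0)&0xf = 0x6  ←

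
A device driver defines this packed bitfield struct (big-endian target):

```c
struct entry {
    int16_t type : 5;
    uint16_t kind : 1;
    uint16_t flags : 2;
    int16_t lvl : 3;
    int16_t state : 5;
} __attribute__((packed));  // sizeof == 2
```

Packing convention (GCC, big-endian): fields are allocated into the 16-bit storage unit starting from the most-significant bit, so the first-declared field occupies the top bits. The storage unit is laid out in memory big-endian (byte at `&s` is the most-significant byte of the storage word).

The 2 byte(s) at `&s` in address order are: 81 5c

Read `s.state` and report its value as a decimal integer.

-4

[0]=0x81 [1]=0x5c (big-endian) → word 0x815c
type [11+:5] = (word>>11) & 0x1f = 16
kind [10+:1] = (word>>10) & 0x1 = 0
flags [8+:2] = (word>>8) & 0x3 = 1
lvl [5+:3] = (word>>5) & 0x7 = 2
state [0+:5] = (word>>0) & 0x1f = 28  ←
state signed 5b, MSB=1: 28 - 32 = -4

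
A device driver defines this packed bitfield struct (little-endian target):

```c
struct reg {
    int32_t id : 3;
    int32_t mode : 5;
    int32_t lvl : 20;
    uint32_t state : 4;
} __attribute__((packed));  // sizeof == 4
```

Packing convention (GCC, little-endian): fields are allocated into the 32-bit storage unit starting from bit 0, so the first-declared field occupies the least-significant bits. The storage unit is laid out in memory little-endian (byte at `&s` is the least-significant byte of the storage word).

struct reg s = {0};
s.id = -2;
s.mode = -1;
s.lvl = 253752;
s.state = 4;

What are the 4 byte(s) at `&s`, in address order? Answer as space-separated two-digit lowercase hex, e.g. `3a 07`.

id (3b) val=-2 bits=0x6 at bit 0: 0x00000006
mode (5b) val=-1 bits=0x1f at bit 3: 0x000000fe
lvl (20b) val=253752 bits=0x3df38 at bit 8: 0x03df38fe
state (4b) val=4 bits=0x4 at bit 28: 0x43df38fe
word = 0x43df38fe → little-endian bytes:
  [0]=0xfe  [1]=0x38  [2]=0xdf  [3]=0x43

fe 38 df 43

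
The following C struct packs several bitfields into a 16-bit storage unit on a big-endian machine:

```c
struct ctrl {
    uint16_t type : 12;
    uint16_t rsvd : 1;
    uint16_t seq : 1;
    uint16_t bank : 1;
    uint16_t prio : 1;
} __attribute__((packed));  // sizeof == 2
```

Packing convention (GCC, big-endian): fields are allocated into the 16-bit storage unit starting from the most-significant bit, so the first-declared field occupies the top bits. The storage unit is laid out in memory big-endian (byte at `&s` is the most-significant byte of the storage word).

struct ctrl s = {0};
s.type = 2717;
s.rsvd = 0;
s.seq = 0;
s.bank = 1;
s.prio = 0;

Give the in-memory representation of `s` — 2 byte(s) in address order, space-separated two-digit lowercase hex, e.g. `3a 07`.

[4+:12] type=2717 & 0xfff = 0xa9d; word=0xa9d0
[3+:1] rsvd=0 & 0x1 = 0x0; word=0xa9d0
[2+:1] seq=0 & 0x1 = 0x0; word=0xa9d0
[1+:1] bank=1 & 0x1 = 0x1; word=0xa9d2
[0+:1] prio=0 & 0x1 = 0x0; word=0xa9d2
word = 0xa9d2 → big-endian bytes:
  [0]=0xa9  [1]=0xd2

a9 d2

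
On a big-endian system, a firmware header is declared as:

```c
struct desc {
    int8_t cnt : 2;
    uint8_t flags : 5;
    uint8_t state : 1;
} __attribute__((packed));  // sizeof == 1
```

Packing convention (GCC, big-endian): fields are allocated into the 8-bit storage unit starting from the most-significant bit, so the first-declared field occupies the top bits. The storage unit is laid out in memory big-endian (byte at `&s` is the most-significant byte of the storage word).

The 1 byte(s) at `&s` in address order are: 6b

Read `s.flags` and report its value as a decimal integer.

21

[0]=0x6b (big-endian) → word 0x6b
cnt:2 @ bit 6 → (0x6b>>6)&0x3 = 0x1
flags:5 @ bit 1 → (0x6b>>1)&0x1f = 0x15  ←
state:1 @ bit 0 → (0x6b>>0)&0x1 = 0x1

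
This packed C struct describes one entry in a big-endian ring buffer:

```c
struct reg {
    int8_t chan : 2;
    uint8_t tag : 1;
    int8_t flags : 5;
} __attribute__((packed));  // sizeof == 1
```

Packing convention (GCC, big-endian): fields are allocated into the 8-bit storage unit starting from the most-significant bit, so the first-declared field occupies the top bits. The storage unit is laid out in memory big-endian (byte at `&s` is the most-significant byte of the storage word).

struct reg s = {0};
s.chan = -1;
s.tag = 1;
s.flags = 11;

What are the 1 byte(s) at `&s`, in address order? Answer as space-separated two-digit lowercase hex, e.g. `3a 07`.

eb

chan:2 = -1 → 0x3 << 6 → word 0xc0
tag:1 = 1 → 0x1 << 5 → word 0xe0
flags:5 = 11 → 0xb << 0 → word 0xeb
word = 0xeb → big-endian bytes:
  [0]=0xeb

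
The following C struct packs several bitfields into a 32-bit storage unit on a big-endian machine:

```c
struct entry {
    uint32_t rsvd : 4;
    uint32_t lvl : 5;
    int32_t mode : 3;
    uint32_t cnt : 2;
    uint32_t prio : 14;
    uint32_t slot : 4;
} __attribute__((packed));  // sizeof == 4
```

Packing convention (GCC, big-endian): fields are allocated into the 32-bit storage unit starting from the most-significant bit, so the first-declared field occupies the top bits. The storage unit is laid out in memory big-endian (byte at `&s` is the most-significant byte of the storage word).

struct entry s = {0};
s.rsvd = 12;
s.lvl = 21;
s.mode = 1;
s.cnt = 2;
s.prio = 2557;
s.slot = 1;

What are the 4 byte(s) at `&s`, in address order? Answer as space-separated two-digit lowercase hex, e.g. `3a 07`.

rsvd (4b) val=12 bits=0xc at bit 28: 0xc0000000
lvl (5b) val=21 bits=0x15 at bit 23: 0xca800000
mode (3b) val=1 bits=0x1 at bit 20: 0xca900000
cnt (2b) val=2 bits=0x2 at bit 18: 0xca980000
prio (14b) val=2557 bits=0x9fd at bit 4: 0xca989fd0
slot (4b) val=1 bits=0x1 at bit 0: 0xca989fd1
word = 0xca989fd1 → big-endian bytes:
  [0]=0xca  [1]=0x98  [2]=0x9f  [3]=0xd1

ca 98 9f d1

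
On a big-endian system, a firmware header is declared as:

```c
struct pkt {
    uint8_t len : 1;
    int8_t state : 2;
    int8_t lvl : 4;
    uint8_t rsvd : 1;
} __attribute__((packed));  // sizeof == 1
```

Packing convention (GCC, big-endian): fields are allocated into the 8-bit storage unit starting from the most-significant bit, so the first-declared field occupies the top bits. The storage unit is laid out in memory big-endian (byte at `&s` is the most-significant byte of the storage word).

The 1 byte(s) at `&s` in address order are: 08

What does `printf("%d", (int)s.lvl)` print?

[0]=0x08 (big-endian) → word 0x08
len:1 @ bit 7 → (0x08>>7)&0x1 = 0x0
state:2 @ bit 5 → (0x08>>5)&0x3 = 0x0
lvl:4 @ bit 1 → (0x08>>1)&0xf = 0x4  ←
rsvd:1 @ bit 0 → (0x08>>0)&0x1 = 0x0
lvl signed 4b, MSB=0: value = 4

4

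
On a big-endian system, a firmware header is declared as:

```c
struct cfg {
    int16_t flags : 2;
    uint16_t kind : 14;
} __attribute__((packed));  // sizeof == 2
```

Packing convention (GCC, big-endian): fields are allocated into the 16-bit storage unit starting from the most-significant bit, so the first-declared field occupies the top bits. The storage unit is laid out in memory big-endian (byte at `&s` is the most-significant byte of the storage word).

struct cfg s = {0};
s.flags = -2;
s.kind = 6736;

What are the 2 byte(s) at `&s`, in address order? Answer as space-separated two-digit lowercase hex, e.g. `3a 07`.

[14+:2] flags=-2 & 0x3 = 0x2; word=0x8000
[0+:14] kind=6736 & 0x3fff = 0x1a50; word=0x9a50
word = 0x9a50 → big-endian bytes:
  [0]=0x9a  [1]=0x50

9a 50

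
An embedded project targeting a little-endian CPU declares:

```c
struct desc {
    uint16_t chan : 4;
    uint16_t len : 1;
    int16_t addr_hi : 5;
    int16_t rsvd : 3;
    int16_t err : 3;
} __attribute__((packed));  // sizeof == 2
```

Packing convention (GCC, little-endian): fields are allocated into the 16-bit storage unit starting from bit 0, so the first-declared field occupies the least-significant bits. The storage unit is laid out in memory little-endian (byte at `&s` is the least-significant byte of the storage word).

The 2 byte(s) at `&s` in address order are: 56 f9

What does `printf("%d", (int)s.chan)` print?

[0]=0x56 [1]=0xf9 (little-endian) → word 0xf956
chan:4 @ bit 0 → (0xf956>>0)&0xf = 0x6  ←
len:1 @ bit 4 → (0xf956>>4)&0x1 = 0x1
addr_hi:5 @ bit 5 → (0xf956>>5)&0x1f = 0xa
rsvd:3 @ bit 10 → (0xf956>>10)&0x7 = 0x6
err:3 @ bit 13 → (0xf956>>13)&0x7 = 0x7

6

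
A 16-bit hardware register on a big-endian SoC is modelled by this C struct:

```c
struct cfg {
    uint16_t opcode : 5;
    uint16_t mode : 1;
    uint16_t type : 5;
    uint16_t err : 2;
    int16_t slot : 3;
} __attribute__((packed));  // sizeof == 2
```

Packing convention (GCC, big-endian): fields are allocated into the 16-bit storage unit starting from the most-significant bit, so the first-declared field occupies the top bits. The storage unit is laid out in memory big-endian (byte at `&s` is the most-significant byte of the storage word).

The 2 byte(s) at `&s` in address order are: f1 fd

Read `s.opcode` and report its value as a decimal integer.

[0]=0xf1 [1]=0xfd (big-endian) → word 0xf1fd
opcode [11+:5] = (word>>11) & 0x1f = 30  ←
mode [10+:1] = (word>>10) & 0x1 = 0
type [5+:5] = (word>>5) & 0x1f = 15
err [3+:2] = (word>>3) & 0x3 = 3
slot [0+:3] = (word>>0) & 0x7 = 5

30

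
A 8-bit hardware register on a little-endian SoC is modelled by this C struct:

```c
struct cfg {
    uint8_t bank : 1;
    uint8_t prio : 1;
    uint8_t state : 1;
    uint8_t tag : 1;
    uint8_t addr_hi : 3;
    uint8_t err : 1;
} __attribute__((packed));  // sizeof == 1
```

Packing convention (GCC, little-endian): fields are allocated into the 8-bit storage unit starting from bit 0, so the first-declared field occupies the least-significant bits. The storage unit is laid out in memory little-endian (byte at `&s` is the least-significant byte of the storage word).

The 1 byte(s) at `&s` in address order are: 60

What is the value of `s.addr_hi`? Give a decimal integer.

[0]=0x60 (little-endian) → word 0x60
bank:1 @ bit 0 → (0x60>>0)&0x1 = 0x0
prio:1 @ bit 1 → (0x60>>1)&0x1 = 0x0
state:1 @ bit 2 → (0x60>>2)&0x1 = 0x0
tag:1 @ bit 3 → (0x60>>3)&0x1 = 0x0
addr_hi:3 @ bit 4 → (0x60>>4)&0x7 = 0x6  ←
err:1 @ bit 7 → (0x60>>7)&0x1 = 0x0

6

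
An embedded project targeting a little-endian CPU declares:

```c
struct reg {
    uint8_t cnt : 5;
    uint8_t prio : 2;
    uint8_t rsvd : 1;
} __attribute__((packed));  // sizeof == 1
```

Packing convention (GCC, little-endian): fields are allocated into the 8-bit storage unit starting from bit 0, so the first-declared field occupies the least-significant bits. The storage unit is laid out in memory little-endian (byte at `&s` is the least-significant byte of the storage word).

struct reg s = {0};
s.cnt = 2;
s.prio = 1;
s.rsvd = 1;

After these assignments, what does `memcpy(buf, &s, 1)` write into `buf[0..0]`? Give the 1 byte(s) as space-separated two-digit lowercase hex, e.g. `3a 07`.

[0+:5] cnt=2 & 0x1f = 0x2; word=0x02
[5+:2] prio=1 & 0x3 = 0x1; word=0x22
[7+:1] rsvd=1 & 0x1 = 0x1; word=0xa2
word = 0xa2 → little-endian bytes:
  [0]=0xa2

a2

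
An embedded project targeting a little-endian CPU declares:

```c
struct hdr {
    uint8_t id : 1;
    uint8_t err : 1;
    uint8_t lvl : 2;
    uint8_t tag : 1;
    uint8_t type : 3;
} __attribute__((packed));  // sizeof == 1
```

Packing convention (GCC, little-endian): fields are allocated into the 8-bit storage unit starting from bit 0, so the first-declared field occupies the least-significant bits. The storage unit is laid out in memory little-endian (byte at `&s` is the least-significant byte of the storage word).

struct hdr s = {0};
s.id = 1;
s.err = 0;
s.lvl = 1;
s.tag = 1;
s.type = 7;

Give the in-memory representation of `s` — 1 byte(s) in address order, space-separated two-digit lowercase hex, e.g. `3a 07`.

id:1 = 1 → 0x1 << 0 → word 0x01
err:1 = 0 → 0x0 << 1 → word 0x01
lvl:2 = 1 → 0x1 << 2 → word 0x05
tag:1 = 1 → 0x1 << 4 → word 0x15
type:3 = 7 → 0x7 << 5 → word 0xf5
word = 0xf5 → little-endian bytes:
  [0]=0xf5

f5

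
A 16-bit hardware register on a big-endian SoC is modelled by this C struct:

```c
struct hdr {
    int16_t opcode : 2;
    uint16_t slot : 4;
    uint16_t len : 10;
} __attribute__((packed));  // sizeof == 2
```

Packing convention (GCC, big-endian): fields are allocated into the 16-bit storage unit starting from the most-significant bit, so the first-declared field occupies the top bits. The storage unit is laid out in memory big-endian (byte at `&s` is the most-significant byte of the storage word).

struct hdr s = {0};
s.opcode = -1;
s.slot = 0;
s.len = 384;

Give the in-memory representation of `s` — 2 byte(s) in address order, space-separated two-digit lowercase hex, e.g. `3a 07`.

c1 80

[14+:2] opcode=-1 & 0x3 = 0x3; word=0xc000
[10+:4] slot=0 & 0xf = 0x0; word=0xc000
[0+:10] len=384 & 0x3ff = 0x180; word=0xc180
word = 0xc180 → big-endian bytes:
  [0]=0xc1  [1]=0x80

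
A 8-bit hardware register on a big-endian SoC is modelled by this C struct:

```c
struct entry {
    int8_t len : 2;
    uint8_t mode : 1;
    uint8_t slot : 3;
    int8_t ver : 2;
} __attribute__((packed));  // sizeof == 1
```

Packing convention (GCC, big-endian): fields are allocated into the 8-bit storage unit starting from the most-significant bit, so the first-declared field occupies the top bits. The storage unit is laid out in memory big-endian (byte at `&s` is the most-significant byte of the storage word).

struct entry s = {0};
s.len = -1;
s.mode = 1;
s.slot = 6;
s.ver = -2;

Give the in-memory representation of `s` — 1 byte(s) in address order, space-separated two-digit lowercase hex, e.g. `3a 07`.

fa

len:2 = -1 → 0x3 << 6 → word 0xc0
mode:1 = 1 → 0x1 << 5 → word 0xe0
slot:3 = 6 → 0x6 << 2 → word 0xf8
ver:2 = -2 → 0x2 << 0 → word 0xfa
word = 0xfa → big-endian bytes:
  [0]=0xfa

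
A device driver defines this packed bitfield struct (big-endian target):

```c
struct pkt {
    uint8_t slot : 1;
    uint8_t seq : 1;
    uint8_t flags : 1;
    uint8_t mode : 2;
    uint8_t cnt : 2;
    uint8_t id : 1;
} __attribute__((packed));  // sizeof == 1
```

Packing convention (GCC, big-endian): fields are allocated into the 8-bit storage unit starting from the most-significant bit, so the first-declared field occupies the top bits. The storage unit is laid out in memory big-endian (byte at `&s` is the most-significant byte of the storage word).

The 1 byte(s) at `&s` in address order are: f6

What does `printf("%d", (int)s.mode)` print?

2

[0]=0xf6 (big-endian) → word 0xf6
slot:1 @ bit 7 → (0xf6>>7)&0x1 = 0x1
seq:1 @ bit 6 → (0xf6>>6)&0x1 = 0x1
flags:1 @ bit 5 → (0xf6>>5)&0x1 = 0x1
mode:2 @ bit 3 → (0xf6>>3)&0x3 = 0x2  ←
cnt:2 @ bit 1 → (0xf6>>1)&0x3 = 0x3
id:1 @ bit 0 → (0xf6>>0)&0x1 = 0x0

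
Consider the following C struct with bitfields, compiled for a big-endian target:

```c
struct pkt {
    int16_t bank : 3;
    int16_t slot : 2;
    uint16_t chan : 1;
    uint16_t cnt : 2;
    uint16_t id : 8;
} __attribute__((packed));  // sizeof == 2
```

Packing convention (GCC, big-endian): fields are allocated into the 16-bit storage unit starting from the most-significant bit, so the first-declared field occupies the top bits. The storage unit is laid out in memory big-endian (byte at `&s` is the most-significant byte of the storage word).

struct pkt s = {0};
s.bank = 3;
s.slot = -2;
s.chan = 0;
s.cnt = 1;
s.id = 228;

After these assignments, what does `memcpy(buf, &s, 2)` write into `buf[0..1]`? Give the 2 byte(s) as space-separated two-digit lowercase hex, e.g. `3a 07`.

71 e4

bank:3 = 3 → 0x3 << 13 → word 0x6000
slot:2 = -2 → 0x2 << 11 → word 0x7000
chan:1 = 0 → 0x0 << 10 → word 0x7000
cnt:2 = 1 → 0x1 << 8 → word 0x7100
id:8 = 228 → 0xe4 << 0 → word 0x71e4
word = 0x71e4 → big-endian bytes:
  [0]=0x71  [1]=0xe4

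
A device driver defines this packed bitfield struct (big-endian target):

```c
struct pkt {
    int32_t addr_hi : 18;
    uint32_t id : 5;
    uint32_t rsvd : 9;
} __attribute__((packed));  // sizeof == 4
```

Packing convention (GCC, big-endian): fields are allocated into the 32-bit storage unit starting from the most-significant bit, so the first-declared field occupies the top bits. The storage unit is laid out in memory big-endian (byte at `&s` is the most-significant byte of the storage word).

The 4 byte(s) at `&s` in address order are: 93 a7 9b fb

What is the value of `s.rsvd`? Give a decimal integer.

507

[0]=0x93 [1]=0xa7 [2]=0x9b [3]=0xfb (big-endian) → word 0x93a79bfb
addr_hi [14+:18] = (word>>14) & 0x3ffff = 151198
id [9+:5] = (word>>9) & 0x1f = 13
rsvd [0+:9] = (word>>0) & 0x1ff = 507  ←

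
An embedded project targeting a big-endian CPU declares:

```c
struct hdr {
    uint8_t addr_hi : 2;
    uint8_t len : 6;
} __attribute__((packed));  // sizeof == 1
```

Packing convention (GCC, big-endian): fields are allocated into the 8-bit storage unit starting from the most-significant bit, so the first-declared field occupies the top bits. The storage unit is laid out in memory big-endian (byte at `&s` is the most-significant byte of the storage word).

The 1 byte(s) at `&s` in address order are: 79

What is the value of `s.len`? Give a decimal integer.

[0]=0x79 (big-endian) → word 0x79
addr_hi:2 @ bit 6 → (0x79>>6)&0x3 = 0x1
len:6 @ bit 0 → (0x79>>0)&0x3f = 0x39  ←

57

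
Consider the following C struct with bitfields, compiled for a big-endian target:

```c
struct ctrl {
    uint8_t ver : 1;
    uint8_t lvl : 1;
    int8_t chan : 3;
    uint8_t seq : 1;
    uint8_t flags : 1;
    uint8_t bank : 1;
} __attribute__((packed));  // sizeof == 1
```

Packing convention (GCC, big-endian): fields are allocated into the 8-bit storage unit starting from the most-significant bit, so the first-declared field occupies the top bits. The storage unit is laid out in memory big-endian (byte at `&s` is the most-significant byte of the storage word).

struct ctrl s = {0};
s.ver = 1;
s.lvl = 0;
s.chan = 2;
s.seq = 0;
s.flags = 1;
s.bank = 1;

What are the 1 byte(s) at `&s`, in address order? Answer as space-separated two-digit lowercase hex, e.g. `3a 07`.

ver:1 = 1 → 0x1 << 7 → word 0x80
lvl:1 = 0 → 0x0 << 6 → word 0x80
chan:3 = 2 → 0x2 << 3 → word 0x90
seq:1 = 0 → 0x0 << 2 → word 0x90
flags:1 = 1 → 0x1 << 1 → word 0x92
bank:1 = 1 → 0x1 << 0 → word 0x93
word = 0x93 → big-endian bytes:
  [0]=0x93

93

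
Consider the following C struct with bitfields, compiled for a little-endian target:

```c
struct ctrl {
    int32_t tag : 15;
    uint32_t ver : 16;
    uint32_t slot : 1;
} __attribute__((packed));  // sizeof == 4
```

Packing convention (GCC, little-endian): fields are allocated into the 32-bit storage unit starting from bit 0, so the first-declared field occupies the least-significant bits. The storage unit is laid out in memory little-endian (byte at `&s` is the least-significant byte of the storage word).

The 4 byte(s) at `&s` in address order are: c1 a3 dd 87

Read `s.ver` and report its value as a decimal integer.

4027

[0]=0xc1 [1]=0xa3 [2]=0xdd [3]=0x87 (little-endian) → word 0x87dda3c1
tag [0+:15] = (word>>0) & 0x7fff = 9153
ver [15+:16] = (word>>15) & 0xffff = 4027  ←
slot [31+:1] = (word>>31) & 0x1 = 1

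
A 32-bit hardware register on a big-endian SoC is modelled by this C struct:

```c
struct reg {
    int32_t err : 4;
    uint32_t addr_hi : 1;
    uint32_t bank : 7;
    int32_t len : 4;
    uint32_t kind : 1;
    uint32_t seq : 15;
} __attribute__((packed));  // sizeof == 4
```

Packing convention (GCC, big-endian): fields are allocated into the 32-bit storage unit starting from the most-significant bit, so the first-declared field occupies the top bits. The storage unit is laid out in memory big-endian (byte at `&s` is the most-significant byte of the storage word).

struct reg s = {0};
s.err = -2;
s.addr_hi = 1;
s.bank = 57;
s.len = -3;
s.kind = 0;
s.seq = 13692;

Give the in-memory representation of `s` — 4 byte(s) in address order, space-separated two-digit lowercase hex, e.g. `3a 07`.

eb 9d 35 7c

err:4 = -2 → 0xe << 28 → word 0xe0000000
addr_hi:1 = 1 → 0x1 << 27 → word 0xe8000000
bank:7 = 57 → 0x39 << 20 → word 0xeb900000
len:4 = -3 → 0xd << 16 → word 0xeb9d0000
kind:1 = 0 → 0x0 << 15 → word 0xeb9d0000
seq:15 = 13692 → 0x357c << 0 → word 0xeb9d357c
word = 0xeb9d357c → big-endian bytes:
  [0]=0xeb  [1]=0x9d  [2]=0x35  [3]=0x7c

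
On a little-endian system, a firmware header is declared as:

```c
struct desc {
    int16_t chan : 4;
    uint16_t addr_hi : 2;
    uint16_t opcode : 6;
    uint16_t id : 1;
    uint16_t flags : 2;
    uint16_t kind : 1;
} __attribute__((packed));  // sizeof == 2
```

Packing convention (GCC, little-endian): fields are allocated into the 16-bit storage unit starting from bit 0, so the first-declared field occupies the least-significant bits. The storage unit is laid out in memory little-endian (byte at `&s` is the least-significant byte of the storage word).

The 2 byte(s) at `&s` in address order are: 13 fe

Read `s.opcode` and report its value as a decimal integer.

56

[0]=0x13 [1]=0xfe (little-endian) → word 0xfe13
chan [0+:4] = (word>>0) & 0xf = 3
addr_hi [4+:2] = (word>>4) & 0x3 = 1
opcode [6+:6] = (word>>6) & 0x3f = 56  ←
id [12+:1] = (word>>12) & 0x1 = 1
flags [13+:2] = (word>>13) & 0x3 = 3
kind [15+:1] = (word>>15) & 0x1 = 1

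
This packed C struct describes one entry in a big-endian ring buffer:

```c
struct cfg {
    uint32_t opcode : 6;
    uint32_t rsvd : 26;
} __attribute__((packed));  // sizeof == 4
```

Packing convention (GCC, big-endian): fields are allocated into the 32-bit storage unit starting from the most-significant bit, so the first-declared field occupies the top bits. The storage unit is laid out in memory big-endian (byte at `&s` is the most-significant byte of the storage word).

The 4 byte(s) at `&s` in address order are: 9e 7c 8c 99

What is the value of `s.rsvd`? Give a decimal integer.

[0]=0x9e [1]=0x7c [2]=0x8c [3]=0x99 (big-endian) → word 0x9e7c8c99
opcode [26+:6] = (word>>26) & 0x3f = 39
rsvd [0+:26] = (word>>0) & 0x3ffffff = 41716889  ←

41716889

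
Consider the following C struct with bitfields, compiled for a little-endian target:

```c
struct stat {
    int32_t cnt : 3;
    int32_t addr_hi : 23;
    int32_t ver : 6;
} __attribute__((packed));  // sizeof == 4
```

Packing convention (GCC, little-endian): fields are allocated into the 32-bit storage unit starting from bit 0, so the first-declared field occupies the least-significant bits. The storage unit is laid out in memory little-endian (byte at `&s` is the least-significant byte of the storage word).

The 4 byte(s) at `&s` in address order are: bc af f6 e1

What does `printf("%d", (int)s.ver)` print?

[0]=0xbc [1]=0xaf [2]=0xf6 [3]=0xe1 (little-endian) → word 0xe1f6afbc
cnt [0+:3] = (word>>0) & 0x7 = 4
addr_hi [3+:23] = (word>>3) & 0x7fffff = 4118007
ver [26+:6] = (word>>26) & 0x3f = 56  ←
ver signed 6b, MSB=1: 56 - 64 = -8

-8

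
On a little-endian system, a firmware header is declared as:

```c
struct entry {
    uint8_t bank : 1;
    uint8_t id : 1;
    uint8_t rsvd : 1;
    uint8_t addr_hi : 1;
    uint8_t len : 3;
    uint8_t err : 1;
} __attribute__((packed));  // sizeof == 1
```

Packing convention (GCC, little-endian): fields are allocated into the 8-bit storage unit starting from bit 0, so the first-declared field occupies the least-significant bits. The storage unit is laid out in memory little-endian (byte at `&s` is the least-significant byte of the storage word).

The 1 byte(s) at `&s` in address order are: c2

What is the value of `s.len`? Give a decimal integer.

4

[0]=0xc2 (little-endian) → word 0xc2
bank:1 @ bit 0 → (0xc2>>0)&0x1 = 0x0
id:1 @ bit 1 → (0xc2>>1)&0x1 = 0x1
rsvd:1 @ bit 2 → (0xc2>>2)&0x1 = 0x0
addr_hi:1 @ bit 3 → (0xc2>>3)&0x1 = 0x0
len:3 @ bit 4 → (0xc2>>4)&0x7 = 0x4  ←
err:1 @ bit 7 → (0xc2>>7)&0x1 = 0x1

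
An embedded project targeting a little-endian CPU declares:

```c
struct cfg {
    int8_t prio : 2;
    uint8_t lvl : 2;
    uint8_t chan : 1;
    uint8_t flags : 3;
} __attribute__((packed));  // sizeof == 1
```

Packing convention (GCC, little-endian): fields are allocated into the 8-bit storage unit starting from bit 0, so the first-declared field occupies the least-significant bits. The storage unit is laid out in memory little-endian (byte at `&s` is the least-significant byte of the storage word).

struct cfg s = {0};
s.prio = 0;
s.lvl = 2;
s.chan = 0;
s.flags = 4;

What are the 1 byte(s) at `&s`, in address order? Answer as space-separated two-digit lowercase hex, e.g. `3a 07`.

88

prio (2b) val=0 bits=0x0 at bit 0: 0x00
lvl (2b) val=2 bits=0x2 at bit 2: 0x08
chan (1b) val=0 bits=0x0 at bit 4: 0x08
flags (3b) val=4 bits=0x4 at bit 5: 0x88
word = 0x88 → little-endian bytes:
  [0]=0x88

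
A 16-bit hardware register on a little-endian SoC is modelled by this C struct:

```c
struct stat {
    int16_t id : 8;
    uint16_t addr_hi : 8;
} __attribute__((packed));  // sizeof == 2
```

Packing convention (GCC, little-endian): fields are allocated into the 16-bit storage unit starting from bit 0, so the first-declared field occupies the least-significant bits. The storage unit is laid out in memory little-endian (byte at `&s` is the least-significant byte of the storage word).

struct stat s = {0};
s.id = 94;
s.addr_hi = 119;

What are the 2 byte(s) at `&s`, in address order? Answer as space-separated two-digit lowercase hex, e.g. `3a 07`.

[0+:8] id=94 & 0xff = 0x5e; word=0x005e
[8+:8] addr_hi=119 & 0xff = 0x77; word=0x775e
word = 0x775e → little-endian bytes:
  [0]=0x5e  [1]=0x77

5e 77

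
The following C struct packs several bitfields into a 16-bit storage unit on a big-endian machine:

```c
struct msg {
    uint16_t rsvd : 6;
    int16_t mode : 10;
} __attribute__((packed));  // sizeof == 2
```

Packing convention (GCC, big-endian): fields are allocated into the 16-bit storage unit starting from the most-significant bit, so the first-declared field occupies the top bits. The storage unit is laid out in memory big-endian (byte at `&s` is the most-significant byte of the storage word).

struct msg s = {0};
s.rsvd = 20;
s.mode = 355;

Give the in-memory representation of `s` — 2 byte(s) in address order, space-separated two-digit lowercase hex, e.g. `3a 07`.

rsvd (6b) val=20 bits=0x14 at bit 10: 0x5000
mode (10b) val=355 bits=0x163 at bit 0: 0x5163
word = 0x5163 → big-endian bytes:
  [0]=0x51  [1]=0x63

51 63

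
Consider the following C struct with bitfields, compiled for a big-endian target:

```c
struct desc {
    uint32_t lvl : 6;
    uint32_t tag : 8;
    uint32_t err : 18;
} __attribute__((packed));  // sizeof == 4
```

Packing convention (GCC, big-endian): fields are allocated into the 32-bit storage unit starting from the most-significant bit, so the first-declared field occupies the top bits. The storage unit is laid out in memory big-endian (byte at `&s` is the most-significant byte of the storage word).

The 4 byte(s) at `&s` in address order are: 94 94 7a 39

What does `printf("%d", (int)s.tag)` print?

37

[0]=0x94 [1]=0x94 [2]=0x7a [3]=0x39 (big-endian) → word 0x94947a39
lvl:6 @ bit 26 → (0x94947a39>>26)&0x3f = 0x25
tag:8 @ bit 18 → (0x94947a39>>18)&0xff = 0x25  ←
err:18 @ bit 0 → (0x94947a39>>0)&0x3ffff = 0x7a39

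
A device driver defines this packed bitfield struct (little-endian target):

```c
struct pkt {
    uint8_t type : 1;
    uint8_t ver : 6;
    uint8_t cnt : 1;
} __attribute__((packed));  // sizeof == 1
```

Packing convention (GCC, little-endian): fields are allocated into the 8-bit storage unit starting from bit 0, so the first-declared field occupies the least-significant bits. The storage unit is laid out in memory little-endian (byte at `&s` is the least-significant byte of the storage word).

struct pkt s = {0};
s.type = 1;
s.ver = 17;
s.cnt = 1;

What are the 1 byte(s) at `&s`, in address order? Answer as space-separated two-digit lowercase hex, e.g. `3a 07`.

[0+:1] type=1 & 0x1 = 0x1; word=0x01
[1+:6] ver=17 & 0x3f = 0x11; word=0x23
[7+:1] cnt=1 & 0x1 = 0x1; word=0xa3
word = 0xa3 → little-endian bytes:
  [0]=0xa3

a3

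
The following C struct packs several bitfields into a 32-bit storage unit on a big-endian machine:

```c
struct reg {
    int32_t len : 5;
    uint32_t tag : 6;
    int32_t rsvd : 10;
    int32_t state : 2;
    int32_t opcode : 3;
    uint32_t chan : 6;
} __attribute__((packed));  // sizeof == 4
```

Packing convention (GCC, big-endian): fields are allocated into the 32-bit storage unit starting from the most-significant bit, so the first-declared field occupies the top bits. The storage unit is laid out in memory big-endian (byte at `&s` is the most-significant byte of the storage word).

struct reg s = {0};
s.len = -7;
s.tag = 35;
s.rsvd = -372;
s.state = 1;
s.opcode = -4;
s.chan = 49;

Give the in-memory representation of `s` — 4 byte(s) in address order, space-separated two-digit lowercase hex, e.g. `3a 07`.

len (5b) val=-7 bits=0x19 at bit 27: 0xc8000000
tag (6b) val=35 bits=0x23 at bit 21: 0xcc600000
rsvd (10b) val=-372 bits=0x28c at bit 11: 0xcc746000
state (2b) val=1 bits=0x1 at bit 9: 0xcc746200
opcode (3b) val=-4 bits=0x4 at bit 6: 0xcc746300
chan (6b) val=49 bits=0x31 at bit 0: 0xcc746331
word = 0xcc746331 → big-endian bytes:
  [0]=0xcc  [1]=0x74  [2]=0x63  [3]=0x31

cc 74 63 31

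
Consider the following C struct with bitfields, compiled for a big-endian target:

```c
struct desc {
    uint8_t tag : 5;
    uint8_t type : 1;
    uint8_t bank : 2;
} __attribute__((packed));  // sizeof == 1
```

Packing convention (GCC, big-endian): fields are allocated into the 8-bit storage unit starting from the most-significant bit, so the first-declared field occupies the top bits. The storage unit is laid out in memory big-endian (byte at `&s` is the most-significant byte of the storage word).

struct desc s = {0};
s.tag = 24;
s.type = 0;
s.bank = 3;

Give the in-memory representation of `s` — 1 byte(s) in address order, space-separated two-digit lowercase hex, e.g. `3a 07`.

c3

[3+:5] tag=24 & 0x1f = 0x18; word=0xc0
[2+:1] type=0 & 0x1 = 0x0; word=0xc0
[0+:2] bank=3 & 0x3 = 0x3; word=0xc3
word = 0xc3 → big-endian bytes:
  [0]=0xc3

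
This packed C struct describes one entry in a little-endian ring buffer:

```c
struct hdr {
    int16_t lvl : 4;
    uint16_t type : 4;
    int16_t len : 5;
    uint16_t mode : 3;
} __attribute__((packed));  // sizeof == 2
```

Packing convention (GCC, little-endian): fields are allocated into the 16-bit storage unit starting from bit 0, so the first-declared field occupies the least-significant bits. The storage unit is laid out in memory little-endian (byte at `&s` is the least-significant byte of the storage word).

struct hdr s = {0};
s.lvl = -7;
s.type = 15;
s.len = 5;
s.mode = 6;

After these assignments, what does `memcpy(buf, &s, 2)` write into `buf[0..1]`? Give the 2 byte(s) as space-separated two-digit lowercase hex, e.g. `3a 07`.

lvl:4 = -7 → 0x9 << 0 → word 0x0009
type:4 = 15 → 0xf << 4 → word 0x00f9
len:5 = 5 → 0x5 << 8 → word 0x05f9
mode:3 = 6 → 0x6 << 13 → word 0xc5f9
word = 0xc5f9 → little-endian bytes:
  [0]=0xf9  [1]=0xc5

f9 c5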